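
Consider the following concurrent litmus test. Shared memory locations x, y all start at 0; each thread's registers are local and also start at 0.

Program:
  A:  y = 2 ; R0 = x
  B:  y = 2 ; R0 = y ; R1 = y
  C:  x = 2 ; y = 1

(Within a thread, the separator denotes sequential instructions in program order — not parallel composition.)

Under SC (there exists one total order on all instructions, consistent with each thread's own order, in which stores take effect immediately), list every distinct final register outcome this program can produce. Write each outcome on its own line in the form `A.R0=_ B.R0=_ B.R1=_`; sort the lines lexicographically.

A.R0=0 B.R0=1 B.R1=1
A.R0=0 B.R0=2 B.R1=1
A.R0=0 B.R0=2 B.R1=2
A.R0=2 B.R0=1 B.R1=1
A.R0=2 B.R0=1 B.R1=2
A.R0=2 B.R0=2 B.R1=1
A.R0=2 B.R0=2 B.R1=2

outcome vector order: (A.R0,B.R0,B.R1)
|SC outcomes| = 7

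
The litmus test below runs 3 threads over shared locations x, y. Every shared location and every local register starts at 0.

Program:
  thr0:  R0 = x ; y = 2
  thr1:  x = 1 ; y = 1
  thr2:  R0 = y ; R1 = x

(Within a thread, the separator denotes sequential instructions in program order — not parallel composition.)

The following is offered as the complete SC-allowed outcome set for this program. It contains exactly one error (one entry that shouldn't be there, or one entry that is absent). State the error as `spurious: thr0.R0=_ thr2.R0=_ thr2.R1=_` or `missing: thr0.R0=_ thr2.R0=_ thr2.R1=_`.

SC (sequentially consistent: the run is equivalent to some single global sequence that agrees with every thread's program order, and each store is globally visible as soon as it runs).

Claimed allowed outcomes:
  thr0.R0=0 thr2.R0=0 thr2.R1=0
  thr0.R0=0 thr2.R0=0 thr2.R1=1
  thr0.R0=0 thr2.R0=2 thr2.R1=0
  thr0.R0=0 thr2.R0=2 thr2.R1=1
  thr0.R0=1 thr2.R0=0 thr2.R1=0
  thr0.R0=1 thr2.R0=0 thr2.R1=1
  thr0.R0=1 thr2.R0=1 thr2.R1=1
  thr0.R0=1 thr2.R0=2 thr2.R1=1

outcome vector order: (thr0.R0,thr2.R0,thr2.R1)
[SC] allowed = {0/0/0, 0/0/1, 0/1/1, 0/2/0, 0/2/1, 1/0/0, 1/0/1, 1/1/1, 1/2/1}
SC∖claimed = {0/1/1}

missing: thr0.R0=0 thr2.R0=1 thr2.R1=1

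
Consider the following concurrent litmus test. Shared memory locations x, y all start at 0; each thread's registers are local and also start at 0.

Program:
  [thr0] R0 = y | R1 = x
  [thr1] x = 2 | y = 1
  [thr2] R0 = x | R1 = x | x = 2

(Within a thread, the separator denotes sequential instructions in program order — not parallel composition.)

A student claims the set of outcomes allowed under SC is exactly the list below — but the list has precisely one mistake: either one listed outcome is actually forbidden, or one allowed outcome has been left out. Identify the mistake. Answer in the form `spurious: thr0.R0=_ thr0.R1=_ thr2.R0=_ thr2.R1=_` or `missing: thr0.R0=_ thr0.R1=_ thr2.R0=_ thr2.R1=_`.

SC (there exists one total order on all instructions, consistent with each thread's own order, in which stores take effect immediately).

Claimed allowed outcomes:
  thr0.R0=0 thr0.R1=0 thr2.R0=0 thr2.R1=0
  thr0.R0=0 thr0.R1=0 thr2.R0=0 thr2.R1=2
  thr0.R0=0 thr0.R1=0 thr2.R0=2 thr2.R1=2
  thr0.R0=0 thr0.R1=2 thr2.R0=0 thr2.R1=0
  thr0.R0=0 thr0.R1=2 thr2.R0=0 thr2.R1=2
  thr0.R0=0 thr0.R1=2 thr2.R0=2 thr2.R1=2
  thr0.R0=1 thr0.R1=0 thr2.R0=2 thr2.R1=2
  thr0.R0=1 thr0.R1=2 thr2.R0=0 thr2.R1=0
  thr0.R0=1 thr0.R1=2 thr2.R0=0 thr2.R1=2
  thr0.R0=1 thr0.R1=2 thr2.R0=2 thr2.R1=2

outcome vector order: (thr0.R0,thr0.R1,thr2.R0,thr2.R1)
under SC → 0/0/0/0 0/0/0/2 0/0/2/2 0/2/0/0 0/2/0/2 0/2/2/2 1/2/0/0 1/2/0/2 1/2/2/2
claimed∖SC = {1/0/2/2}

spurious: thr0.R0=1 thr0.R1=0 thr2.R0=2 thr2.R1=2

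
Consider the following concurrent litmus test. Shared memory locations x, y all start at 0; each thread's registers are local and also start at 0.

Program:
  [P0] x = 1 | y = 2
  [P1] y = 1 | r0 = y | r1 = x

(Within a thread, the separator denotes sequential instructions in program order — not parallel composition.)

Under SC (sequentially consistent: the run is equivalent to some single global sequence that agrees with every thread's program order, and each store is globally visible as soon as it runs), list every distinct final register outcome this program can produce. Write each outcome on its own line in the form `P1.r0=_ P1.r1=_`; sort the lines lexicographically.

outcome vector order: (P1.r0,P1.r1)
|SC outcomes| = 3

P1.r0=1 P1.r1=0
P1.r0=1 P1.r1=1
P1.r0=2 P1.r1=1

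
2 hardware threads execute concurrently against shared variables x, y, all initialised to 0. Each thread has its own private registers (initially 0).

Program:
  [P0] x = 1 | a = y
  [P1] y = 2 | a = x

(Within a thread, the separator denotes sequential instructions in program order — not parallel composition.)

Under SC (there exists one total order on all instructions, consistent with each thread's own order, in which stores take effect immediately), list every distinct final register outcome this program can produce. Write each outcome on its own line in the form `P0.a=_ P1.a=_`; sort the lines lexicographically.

outcome vector order: (P0.a,P1.a)
|SC outcomes| = 3

P0.a=0 P1.a=1
P0.a=2 P1.a=0
P0.a=2 P1.a=1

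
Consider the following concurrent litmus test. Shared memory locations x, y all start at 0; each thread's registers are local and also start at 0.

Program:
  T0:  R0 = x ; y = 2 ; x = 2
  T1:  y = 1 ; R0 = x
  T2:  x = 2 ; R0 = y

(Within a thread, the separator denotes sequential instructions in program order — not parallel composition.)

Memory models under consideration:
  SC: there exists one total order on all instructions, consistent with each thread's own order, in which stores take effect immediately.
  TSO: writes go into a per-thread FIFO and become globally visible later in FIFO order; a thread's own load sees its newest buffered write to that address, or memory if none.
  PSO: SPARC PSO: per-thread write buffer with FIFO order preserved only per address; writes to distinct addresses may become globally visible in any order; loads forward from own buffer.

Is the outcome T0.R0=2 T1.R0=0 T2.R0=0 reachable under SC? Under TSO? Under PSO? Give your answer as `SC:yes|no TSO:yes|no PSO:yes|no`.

outcome vector order: (T0.R0,T1.R0,T2.R0)
under SC → 0/0/1; 0/0/2; 0/2/0; 0/2/1; 0/2/2; 2/0/1; 2/0/2; 2/2/0; 2/2/1; 2/2/2
under TSO → 0/0/0; 0/0/1; 0/0/2; 0/2/0; 0/2/1; 0/2/2; 2/0/0; 2/0/1; 2/0/2; 2/2/0; 2/2/1; 2/2/2
under PSO → 0/0/0; 0/0/1; 0/0/2; 0/2/0; 0/2/1; 0/2/2; 2/0/0; 2/0/1; 2/0/2; 2/2/0; 2/2/1; 2/2/2
target 2/0/0 ∈ {TSO,PSO}

SC:no TSO:yes PSO:yes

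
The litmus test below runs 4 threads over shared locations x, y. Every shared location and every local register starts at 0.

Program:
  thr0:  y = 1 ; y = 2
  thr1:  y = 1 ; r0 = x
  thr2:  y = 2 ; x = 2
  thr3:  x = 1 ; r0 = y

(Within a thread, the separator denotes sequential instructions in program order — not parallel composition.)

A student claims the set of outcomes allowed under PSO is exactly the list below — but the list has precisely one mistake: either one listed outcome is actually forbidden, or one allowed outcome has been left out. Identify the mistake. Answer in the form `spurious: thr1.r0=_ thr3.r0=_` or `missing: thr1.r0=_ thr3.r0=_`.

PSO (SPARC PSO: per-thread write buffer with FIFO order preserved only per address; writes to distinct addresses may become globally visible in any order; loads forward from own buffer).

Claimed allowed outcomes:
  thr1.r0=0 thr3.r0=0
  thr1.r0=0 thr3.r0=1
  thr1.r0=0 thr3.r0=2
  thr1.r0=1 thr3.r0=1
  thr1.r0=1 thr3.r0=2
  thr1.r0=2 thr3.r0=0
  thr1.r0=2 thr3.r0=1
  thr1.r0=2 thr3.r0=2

missing: thr1.r0=1 thr3.r0=0

outcome vector order: (thr1.r0,thr3.r0)
PSO: 9 outcomes — {<0 0>; <0 1>; <0 2>; <1 0>; <1 1>; <1 2>; <2 0>; <2 1>; <2 2>}
PSO∖claimed = {<1 0>}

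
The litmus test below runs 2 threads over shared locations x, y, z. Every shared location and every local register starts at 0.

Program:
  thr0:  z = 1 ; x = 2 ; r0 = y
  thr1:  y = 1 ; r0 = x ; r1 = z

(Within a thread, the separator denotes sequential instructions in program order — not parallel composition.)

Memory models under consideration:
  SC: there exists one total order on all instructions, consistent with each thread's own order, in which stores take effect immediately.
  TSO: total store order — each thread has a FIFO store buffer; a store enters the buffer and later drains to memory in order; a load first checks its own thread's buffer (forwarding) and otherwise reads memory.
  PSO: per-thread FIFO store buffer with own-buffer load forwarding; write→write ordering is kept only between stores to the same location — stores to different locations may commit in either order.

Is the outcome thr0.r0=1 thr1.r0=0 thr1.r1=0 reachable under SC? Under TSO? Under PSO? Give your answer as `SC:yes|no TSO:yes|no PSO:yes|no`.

SC:yes TSO:yes PSO:yes

outcome vector order: (thr0.r0,thr1.r0,thr1.r1)
SC: 4 outcomes — {0/2/1, 1/0/0, 1/0/1, 1/2/1}
TSO: 6 outcomes — {0/0/0, 0/0/1, 0/2/1, 1/0/0, 1/0/1, 1/2/1}
PSO: 8 outcomes — {0/0/0, 0/0/1, 0/2/0, 0/2/1, 1/0/0, 1/0/1, 1/2/0, 1/2/1}
target 1/0/0 ∈ {SC,TSO,PSO}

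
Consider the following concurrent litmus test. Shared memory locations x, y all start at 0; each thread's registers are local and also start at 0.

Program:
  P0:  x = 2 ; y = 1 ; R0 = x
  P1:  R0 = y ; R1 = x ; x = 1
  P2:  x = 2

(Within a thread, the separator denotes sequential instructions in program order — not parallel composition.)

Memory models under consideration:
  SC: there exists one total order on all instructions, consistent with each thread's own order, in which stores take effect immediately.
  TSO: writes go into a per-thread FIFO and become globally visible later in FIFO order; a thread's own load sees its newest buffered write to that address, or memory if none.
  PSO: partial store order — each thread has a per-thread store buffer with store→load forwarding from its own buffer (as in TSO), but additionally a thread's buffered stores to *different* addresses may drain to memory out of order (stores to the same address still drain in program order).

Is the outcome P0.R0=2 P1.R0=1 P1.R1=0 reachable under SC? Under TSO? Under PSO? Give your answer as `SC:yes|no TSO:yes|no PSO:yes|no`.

outcome vector order: (P0.R0,P1.R0,P1.R1)
SC: 6 outcomes — {1/0/0, 1/0/2, 1/1/2, 2/0/0, 2/0/2, 2/1/2}
TSO: 6 outcomes — {1/0/0, 1/0/2, 1/1/2, 2/0/0, 2/0/2, 2/1/2}
PSO: 8 outcomes — {1/0/0, 1/0/2, 1/1/0, 1/1/2, 2/0/0, 2/0/2, 2/1/0, 2/1/2}
target 2/1/0 ∈ {PSO}

SC:no TSO:no PSO:yes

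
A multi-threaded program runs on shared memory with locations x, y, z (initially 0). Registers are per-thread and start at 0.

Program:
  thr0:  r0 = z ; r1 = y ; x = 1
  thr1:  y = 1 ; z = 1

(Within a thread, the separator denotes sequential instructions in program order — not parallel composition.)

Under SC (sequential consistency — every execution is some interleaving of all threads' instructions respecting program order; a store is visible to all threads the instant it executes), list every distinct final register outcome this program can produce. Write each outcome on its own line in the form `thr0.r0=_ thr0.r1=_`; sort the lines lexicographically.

outcome vector order: (thr0.r0,thr0.r1)
|SC outcomes| = 3

thr0.r0=0 thr0.r1=0
thr0.r0=0 thr0.r1=1
thr0.r0=1 thr0.r1=1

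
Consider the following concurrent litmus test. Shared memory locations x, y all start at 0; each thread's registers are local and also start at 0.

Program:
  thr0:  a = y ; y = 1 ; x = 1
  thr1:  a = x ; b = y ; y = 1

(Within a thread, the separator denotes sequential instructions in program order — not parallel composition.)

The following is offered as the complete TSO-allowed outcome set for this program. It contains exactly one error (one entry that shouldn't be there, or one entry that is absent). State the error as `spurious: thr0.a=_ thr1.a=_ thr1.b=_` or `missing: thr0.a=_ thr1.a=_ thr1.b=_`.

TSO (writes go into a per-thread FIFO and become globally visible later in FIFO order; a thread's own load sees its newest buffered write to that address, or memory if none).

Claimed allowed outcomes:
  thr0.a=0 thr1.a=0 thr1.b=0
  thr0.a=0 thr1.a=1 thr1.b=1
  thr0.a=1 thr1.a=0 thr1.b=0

missing: thr0.a=0 thr1.a=0 thr1.b=1

outcome vector order: (thr0.a,thr1.a,thr1.b)
under TSO → (0,0,0) (0,0,1) (0,1,1) (1,0,0)
TSO∖claimed = {(0,0,1)}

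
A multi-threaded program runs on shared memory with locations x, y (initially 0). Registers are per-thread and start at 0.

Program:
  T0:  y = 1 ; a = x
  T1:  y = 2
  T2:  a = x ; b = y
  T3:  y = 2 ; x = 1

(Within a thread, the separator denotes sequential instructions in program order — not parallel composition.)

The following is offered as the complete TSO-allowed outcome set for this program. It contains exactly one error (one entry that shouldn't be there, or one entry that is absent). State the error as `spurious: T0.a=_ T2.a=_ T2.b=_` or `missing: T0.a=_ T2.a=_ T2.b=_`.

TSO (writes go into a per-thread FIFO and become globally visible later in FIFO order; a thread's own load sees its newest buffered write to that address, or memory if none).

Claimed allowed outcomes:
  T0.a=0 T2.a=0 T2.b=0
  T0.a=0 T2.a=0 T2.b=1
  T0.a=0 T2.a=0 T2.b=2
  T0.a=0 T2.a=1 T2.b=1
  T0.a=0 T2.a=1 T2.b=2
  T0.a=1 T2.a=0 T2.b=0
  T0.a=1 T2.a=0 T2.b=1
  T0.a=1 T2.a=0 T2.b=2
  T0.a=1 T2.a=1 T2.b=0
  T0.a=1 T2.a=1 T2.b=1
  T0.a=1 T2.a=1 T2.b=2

outcome vector order: (T0.a,T2.a,T2.b)
TSO: 10 outcomes — {<0 0 0>, <0 0 1>, <0 0 2>, <0 1 1>, <0 1 2>, <1 0 0>, <1 0 1>, <1 0 2>, <1 1 1>, <1 1 2>}
claimed∖TSO = {<1 1 0>}

spurious: T0.a=1 T2.a=1 T2.b=0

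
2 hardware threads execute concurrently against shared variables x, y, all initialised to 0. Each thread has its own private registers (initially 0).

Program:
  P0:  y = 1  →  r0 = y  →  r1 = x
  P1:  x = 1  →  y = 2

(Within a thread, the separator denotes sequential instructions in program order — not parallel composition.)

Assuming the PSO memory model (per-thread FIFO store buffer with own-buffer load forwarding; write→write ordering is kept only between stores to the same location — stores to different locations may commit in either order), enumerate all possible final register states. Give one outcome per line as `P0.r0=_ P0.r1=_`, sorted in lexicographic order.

outcome vector order: (P0.r0,P0.r1)
|PSO outcomes| = 4

P0.r0=1 P0.r1=0
P0.r0=1 P0.r1=1
P0.r0=2 P0.r1=0
P0.r0=2 P0.r1=1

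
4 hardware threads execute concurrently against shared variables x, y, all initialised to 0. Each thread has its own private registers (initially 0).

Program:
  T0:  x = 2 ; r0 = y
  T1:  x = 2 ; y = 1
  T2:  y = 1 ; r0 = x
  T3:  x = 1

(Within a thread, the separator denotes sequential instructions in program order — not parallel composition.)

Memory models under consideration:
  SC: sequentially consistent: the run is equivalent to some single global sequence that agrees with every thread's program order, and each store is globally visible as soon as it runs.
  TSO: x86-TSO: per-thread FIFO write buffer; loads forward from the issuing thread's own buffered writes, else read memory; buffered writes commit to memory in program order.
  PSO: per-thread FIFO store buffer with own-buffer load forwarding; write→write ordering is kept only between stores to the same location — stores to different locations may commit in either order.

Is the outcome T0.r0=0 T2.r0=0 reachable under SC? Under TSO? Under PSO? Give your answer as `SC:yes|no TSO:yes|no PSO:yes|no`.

SC:no TSO:yes PSO:yes

outcome vector order: (T0.r0,T2.r0)
SC: 5 outcomes — {(0,1) (0,2) (1,0) (1,1) (1,2)}
TSO: 6 outcomes — {(0,0) (0,1) (0,2) (1,0) (1,1) (1,2)}
PSO: 6 outcomes — {(0,0) (0,1) (0,2) (1,0) (1,1) (1,2)}
target (0,0) ∈ {TSO,PSO}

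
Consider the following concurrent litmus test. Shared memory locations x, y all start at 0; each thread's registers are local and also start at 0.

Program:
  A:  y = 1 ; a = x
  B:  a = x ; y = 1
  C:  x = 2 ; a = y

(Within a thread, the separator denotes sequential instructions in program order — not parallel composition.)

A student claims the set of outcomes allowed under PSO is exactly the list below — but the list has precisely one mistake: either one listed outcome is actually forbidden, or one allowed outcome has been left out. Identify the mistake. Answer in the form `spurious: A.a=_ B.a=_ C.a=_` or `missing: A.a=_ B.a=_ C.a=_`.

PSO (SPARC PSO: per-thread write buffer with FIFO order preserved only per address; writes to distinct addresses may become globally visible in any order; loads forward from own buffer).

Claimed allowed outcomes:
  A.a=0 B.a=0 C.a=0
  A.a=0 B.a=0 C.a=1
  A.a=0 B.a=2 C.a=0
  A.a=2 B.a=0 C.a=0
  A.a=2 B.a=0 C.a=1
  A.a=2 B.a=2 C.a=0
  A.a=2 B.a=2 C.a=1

outcome vector order: (A.a,B.a,C.a)
PSO (8): <0 0 0>, <0 0 1>, <0 2 0>, <0 2 1>, <2 0 0>, <2 0 1>, <2 2 0>, <2 2 1>
PSO∖claimed = {<0 2 1>}

missing: A.a=0 B.a=2 C.a=1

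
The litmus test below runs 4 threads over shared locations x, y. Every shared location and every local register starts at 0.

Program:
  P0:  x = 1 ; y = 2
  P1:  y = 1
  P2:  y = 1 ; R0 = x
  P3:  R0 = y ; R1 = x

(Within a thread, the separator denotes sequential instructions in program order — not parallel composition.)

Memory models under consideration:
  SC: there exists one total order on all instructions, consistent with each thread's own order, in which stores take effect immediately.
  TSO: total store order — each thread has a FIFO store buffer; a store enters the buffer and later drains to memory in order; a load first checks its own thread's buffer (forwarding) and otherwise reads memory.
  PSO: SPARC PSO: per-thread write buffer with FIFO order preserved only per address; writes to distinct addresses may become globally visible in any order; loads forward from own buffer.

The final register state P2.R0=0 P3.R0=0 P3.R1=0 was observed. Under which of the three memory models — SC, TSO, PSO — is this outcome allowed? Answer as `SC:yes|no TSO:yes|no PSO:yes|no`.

SC:yes TSO:yes PSO:yes

outcome vector order: (P2.R0,P3.R0,P3.R1)
SC: 10 outcomes — {<0 0 0> <0 0 1> <0 1 0> <0 1 1> <0 2 1> <1 0 0> <1 0 1> <1 1 0> <1 1 1> <1 2 1>}
TSO: 10 outcomes — {<0 0 0> <0 0 1> <0 1 0> <0 1 1> <0 2 1> <1 0 0> <1 0 1> <1 1 0> <1 1 1> <1 2 1>}
PSO: 12 outcomes — {<0 0 0> <0 0 1> <0 1 0> <0 1 1> <0 2 0> <0 2 1> <1 0 0> <1 0 1> <1 1 0> <1 1 1> <1 2 0> <1 2 1>}
target <0 0 0> ∈ {SC,TSO,PSO}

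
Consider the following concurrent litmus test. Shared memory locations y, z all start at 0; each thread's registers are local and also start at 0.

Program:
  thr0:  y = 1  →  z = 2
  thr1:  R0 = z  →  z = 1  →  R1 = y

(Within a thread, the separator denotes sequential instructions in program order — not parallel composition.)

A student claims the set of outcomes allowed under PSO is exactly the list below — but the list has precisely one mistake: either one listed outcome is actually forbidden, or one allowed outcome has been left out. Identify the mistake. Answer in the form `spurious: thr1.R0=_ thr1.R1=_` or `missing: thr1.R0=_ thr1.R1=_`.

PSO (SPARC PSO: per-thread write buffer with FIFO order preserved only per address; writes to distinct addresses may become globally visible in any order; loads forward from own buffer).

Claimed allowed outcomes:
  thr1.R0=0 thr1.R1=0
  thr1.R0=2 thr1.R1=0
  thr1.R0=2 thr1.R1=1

missing: thr1.R0=0 thr1.R1=1

outcome vector order: (thr1.R0,thr1.R1)
PSO: 4 outcomes — {<0 0> <0 1> <2 0> <2 1>}
PSO∖claimed = {<0 1>}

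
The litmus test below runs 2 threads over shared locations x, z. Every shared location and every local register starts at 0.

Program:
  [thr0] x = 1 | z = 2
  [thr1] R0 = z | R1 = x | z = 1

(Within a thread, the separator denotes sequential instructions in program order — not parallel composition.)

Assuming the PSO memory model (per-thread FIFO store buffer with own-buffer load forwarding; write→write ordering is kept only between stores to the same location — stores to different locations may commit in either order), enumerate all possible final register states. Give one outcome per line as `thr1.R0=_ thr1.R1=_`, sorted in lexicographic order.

thr1.R0=0 thr1.R1=0
thr1.R0=0 thr1.R1=1
thr1.R0=2 thr1.R1=0
thr1.R0=2 thr1.R1=1

outcome vector order: (thr1.R0,thr1.R1)
|PSO outcomes| = 4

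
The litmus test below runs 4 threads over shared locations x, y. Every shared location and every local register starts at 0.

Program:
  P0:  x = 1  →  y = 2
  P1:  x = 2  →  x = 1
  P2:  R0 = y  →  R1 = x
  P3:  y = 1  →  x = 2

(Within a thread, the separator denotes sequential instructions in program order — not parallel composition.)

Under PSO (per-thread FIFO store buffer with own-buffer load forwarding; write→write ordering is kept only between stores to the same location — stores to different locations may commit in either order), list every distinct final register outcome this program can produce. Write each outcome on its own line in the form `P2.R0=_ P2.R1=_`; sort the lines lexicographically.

P2.R0=0 P2.R1=0
P2.R0=0 P2.R1=1
P2.R0=0 P2.R1=2
P2.R0=1 P2.R1=0
P2.R0=1 P2.R1=1
P2.R0=1 P2.R1=2
P2.R0=2 P2.R1=0
P2.R0=2 P2.R1=1
P2.R0=2 P2.R1=2

outcome vector order: (P2.R0,P2.R1)
|PSO outcomes| = 9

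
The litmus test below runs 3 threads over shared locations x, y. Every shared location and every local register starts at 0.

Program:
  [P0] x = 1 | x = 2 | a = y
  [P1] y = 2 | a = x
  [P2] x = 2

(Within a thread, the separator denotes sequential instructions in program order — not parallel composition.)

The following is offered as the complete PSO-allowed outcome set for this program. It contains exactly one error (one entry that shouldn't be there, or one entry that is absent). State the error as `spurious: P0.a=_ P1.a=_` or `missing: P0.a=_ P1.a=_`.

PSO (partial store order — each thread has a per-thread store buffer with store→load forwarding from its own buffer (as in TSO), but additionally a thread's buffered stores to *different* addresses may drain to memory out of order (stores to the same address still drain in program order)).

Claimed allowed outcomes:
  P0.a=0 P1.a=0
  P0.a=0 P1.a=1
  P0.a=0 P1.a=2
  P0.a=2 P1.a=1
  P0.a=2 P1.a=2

outcome vector order: (P0.a,P1.a)
PSO (6): 00 01 02 20 21 22
PSO∖claimed = {20}

missing: P0.a=2 P1.a=0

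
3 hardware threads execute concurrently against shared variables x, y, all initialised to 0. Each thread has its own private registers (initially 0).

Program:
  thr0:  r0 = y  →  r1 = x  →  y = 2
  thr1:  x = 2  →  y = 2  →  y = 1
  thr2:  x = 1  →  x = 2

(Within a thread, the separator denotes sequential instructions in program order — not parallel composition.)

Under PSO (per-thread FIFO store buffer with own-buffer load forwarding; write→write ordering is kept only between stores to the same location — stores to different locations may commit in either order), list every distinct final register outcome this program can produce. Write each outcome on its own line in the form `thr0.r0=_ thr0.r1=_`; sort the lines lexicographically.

outcome vector order: (thr0.r0,thr0.r1)
|PSO outcomes| = 9

thr0.r0=0 thr0.r1=0
thr0.r0=0 thr0.r1=1
thr0.r0=0 thr0.r1=2
thr0.r0=1 thr0.r1=0
thr0.r0=1 thr0.r1=1
thr0.r0=1 thr0.r1=2
thr0.r0=2 thr0.r1=0
thr0.r0=2 thr0.r1=1
thr0.r0=2 thr0.r1=2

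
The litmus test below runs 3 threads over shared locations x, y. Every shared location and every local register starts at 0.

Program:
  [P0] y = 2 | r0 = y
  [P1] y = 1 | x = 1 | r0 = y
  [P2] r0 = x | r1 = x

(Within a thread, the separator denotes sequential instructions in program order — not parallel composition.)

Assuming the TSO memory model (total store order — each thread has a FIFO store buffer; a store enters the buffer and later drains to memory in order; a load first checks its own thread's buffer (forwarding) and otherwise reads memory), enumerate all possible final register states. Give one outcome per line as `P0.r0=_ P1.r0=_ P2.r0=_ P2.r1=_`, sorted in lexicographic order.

outcome vector order: (P0.r0,P1.r0,P2.r0,P2.r1)
|TSO outcomes| = 9

P0.r0=1 P1.r0=1 P2.r0=0 P2.r1=0
P0.r0=1 P1.r0=1 P2.r0=0 P2.r1=1
P0.r0=1 P1.r0=1 P2.r0=1 P2.r1=1
P0.r0=2 P1.r0=1 P2.r0=0 P2.r1=0
P0.r0=2 P1.r0=1 P2.r0=0 P2.r1=1
P0.r0=2 P1.r0=1 P2.r0=1 P2.r1=1
P0.r0=2 P1.r0=2 P2.r0=0 P2.r1=0
P0.r0=2 P1.r0=2 P2.r0=0 P2.r1=1
P0.r0=2 P1.r0=2 P2.r0=1 P2.r1=1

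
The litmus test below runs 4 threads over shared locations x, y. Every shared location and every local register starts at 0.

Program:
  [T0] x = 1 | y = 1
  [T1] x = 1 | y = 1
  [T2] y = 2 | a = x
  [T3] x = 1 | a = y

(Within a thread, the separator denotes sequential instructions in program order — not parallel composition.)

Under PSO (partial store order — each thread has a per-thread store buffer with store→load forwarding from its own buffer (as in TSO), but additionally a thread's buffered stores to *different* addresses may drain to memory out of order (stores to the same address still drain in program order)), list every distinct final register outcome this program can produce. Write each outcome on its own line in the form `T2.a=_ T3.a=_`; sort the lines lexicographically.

T2.a=0 T3.a=0
T2.a=0 T3.a=1
T2.a=0 T3.a=2
T2.a=1 T3.a=0
T2.a=1 T3.a=1
T2.a=1 T3.a=2

outcome vector order: (T2.a,T3.a)
|PSO outcomes| = 6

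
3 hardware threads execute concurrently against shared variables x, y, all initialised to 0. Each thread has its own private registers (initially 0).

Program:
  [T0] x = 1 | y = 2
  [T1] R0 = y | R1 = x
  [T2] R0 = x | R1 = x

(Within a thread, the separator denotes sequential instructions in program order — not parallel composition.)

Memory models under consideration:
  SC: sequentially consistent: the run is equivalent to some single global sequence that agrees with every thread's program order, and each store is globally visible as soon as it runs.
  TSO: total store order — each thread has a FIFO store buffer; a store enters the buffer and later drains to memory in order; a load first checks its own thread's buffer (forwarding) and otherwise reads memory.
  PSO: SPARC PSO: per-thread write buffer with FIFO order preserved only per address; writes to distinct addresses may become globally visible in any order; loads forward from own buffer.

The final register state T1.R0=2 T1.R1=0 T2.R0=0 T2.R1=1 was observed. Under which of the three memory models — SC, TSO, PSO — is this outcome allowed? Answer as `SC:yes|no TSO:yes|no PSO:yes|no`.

outcome vector order: (T1.R0,T1.R1,T2.R0,T2.R1)
SC: 9 outcomes — {(0,0,0,0), (0,0,0,1), (0,0,1,1), (0,1,0,0), (0,1,0,1), (0,1,1,1), (2,1,0,0), (2,1,0,1), (2,1,1,1)}
TSO: 9 outcomes — {(0,0,0,0), (0,0,0,1), (0,0,1,1), (0,1,0,0), (0,1,0,1), (0,1,1,1), (2,1,0,0), (2,1,0,1), (2,1,1,1)}
PSO: 12 outcomes — {(0,0,0,0), (0,0,0,1), (0,0,1,1), (0,1,0,0), (0,1,0,1), (0,1,1,1), (2,0,0,0), (2,0,0,1), (2,0,1,1), (2,1,0,0), (2,1,0,1), (2,1,1,1)}
target (2,0,0,1) ∈ {PSO}

SC:no TSO:no PSO:yes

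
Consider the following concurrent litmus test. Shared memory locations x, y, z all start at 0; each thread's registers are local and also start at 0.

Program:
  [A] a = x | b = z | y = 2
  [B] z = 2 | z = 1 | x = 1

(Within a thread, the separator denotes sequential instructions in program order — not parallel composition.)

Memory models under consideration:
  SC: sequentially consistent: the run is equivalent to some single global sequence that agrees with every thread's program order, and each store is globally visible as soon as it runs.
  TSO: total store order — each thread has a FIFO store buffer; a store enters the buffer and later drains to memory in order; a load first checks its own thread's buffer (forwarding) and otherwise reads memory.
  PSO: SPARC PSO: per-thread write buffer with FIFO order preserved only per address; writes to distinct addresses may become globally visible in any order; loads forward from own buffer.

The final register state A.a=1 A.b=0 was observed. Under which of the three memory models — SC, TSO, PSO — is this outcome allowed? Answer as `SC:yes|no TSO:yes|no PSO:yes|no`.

outcome vector order: (A.a,A.b)
SC (4): (0,0); (0,1); (0,2); (1,1)
TSO (4): (0,0); (0,1); (0,2); (1,1)
PSO (6): (0,0); (0,1); (0,2); (1,0); (1,1); (1,2)
target (1,0) ∈ {PSO}

SC:no TSO:no PSO:yes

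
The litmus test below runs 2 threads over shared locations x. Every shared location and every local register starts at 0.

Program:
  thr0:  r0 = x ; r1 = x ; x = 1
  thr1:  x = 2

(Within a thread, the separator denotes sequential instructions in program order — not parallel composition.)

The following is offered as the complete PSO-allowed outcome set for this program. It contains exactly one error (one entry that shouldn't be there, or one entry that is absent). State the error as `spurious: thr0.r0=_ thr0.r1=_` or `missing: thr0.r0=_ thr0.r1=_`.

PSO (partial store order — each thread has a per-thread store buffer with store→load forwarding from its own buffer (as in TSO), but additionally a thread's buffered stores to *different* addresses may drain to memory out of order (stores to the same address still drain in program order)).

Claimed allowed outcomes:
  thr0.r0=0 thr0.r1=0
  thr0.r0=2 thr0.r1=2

missing: thr0.r0=0 thr0.r1=2

outcome vector order: (thr0.r0,thr0.r1)
PSO (3): (0,0); (0,2); (2,2)
PSO∖claimed = {(0,2)}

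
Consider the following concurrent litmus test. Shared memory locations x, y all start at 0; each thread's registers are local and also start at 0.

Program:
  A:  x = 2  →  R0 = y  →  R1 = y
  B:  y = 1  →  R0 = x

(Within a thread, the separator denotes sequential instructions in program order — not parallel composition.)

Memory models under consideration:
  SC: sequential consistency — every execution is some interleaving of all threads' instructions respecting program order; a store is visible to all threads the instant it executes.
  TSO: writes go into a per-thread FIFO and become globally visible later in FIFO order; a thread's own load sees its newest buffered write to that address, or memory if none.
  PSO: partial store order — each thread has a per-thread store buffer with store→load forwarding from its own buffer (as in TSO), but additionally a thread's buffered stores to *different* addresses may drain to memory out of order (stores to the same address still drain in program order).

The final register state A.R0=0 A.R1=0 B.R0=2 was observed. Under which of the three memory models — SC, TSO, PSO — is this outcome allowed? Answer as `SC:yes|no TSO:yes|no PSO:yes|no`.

outcome vector order: (A.R0,A.R1,B.R0)
SC: 4 outcomes — {(0,0,2), (0,1,2), (1,1,0), (1,1,2)}
TSO: 6 outcomes — {(0,0,0), (0,0,2), (0,1,0), (0,1,2), (1,1,0), (1,1,2)}
PSO: 6 outcomes — {(0,0,0), (0,0,2), (0,1,0), (0,1,2), (1,1,0), (1,1,2)}
target (0,0,2) ∈ {SC,TSO,PSO}

SC:yes TSO:yes PSO:yes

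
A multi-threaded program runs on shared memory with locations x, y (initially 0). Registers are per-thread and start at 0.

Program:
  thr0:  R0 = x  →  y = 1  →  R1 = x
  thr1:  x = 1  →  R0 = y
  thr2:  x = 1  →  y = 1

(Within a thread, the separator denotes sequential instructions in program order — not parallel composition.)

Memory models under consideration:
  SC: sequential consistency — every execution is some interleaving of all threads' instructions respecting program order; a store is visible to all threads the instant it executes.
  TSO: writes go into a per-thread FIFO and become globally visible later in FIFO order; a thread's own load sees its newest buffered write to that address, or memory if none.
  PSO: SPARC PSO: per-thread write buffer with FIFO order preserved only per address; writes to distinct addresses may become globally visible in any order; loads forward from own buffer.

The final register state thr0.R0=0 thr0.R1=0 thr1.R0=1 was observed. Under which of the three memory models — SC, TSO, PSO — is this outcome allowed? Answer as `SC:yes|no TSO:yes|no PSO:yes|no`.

SC:yes TSO:yes PSO:yes

outcome vector order: (thr0.R0,thr0.R1,thr1.R0)
SC: 5 outcomes — {0/0/1, 0/1/0, 0/1/1, 1/1/0, 1/1/1}
TSO: 6 outcomes — {0/0/0, 0/0/1, 0/1/0, 0/1/1, 1/1/0, 1/1/1}
PSO: 6 outcomes — {0/0/0, 0/0/1, 0/1/0, 0/1/1, 1/1/0, 1/1/1}
target 0/0/1 ∈ {SC,TSO,PSO}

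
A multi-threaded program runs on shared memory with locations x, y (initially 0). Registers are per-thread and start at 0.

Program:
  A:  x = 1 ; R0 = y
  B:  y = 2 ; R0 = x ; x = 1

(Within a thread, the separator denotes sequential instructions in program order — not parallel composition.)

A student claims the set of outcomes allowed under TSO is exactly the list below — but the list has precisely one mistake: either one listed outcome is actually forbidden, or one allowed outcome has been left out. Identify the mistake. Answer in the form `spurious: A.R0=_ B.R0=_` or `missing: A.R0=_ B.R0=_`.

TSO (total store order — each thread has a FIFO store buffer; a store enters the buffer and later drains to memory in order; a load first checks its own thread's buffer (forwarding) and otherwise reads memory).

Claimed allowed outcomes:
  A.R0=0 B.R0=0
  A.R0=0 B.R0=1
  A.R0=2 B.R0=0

outcome vector order: (A.R0,B.R0)
TSO: 4 outcomes — {<0 0>, <0 1>, <2 0>, <2 1>}
TSO∖claimed = {<2 1>}

missing: A.R0=2 B.R0=1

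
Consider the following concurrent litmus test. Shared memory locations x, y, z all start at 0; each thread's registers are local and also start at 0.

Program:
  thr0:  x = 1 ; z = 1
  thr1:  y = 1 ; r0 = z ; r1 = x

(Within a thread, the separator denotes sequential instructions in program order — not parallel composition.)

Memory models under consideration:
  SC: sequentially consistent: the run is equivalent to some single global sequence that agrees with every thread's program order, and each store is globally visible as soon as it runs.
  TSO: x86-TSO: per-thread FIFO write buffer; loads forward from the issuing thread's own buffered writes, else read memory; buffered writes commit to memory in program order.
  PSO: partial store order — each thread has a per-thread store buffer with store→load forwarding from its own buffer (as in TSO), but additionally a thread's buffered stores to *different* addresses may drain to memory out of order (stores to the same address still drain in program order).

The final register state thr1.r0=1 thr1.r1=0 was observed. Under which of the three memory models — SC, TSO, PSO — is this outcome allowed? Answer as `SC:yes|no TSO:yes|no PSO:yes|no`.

SC:no TSO:no PSO:yes

outcome vector order: (thr1.r0,thr1.r1)
SC (3): <0 0> <0 1> <1 1>
TSO (3): <0 0> <0 1> <1 1>
PSO (4): <0 0> <0 1> <1 0> <1 1>
target <1 0> ∈ {PSO}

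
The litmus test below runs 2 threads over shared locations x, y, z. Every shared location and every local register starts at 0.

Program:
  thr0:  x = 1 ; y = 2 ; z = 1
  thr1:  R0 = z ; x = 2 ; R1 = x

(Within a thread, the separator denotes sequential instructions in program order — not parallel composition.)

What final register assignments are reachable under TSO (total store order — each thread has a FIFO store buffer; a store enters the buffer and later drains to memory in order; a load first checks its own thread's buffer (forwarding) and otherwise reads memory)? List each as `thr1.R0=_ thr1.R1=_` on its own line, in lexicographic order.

outcome vector order: (thr1.R0,thr1.R1)
|TSO outcomes| = 3

thr1.R0=0 thr1.R1=1
thr1.R0=0 thr1.R1=2
thr1.R0=1 thr1.R1=2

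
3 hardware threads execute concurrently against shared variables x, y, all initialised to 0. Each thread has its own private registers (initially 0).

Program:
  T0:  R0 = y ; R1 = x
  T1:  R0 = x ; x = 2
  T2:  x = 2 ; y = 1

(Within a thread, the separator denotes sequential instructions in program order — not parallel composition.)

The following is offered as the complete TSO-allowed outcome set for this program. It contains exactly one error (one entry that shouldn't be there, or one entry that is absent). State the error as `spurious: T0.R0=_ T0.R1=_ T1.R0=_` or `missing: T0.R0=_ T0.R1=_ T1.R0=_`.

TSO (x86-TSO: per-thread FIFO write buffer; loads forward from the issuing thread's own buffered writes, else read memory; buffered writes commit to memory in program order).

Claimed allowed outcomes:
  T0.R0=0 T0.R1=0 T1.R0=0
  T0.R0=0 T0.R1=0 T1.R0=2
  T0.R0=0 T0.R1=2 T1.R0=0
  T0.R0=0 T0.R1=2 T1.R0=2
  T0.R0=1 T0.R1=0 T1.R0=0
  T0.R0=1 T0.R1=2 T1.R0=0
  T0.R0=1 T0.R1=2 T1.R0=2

spurious: T0.R0=1 T0.R1=0 T1.R0=0

outcome vector order: (T0.R0,T0.R1,T1.R0)
[TSO] allowed = {000 002 020 022 120 122}
claimed∖TSO = {100}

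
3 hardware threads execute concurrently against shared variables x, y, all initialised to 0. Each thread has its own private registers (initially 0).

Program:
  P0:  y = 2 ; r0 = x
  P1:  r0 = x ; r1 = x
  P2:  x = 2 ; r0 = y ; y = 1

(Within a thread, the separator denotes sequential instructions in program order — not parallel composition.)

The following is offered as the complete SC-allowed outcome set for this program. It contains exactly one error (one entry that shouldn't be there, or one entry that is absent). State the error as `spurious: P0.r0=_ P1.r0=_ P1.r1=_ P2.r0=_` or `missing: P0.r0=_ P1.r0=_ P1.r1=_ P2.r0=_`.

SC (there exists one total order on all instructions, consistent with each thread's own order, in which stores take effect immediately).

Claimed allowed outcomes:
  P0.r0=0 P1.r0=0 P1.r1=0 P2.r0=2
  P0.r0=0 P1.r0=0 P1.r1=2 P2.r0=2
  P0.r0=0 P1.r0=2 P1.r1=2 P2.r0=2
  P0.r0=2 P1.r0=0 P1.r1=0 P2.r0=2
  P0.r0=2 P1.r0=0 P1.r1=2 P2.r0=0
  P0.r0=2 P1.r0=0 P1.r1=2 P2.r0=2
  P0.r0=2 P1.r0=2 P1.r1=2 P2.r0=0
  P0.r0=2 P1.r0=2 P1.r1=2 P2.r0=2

missing: P0.r0=2 P1.r0=0 P1.r1=0 P2.r0=0

outcome vector order: (P0.r0,P1.r0,P1.r1,P2.r0)
[SC] allowed = {<0 0 0 2>, <0 0 2 2>, <0 2 2 2>, <2 0 0 0>, <2 0 0 2>, <2 0 2 0>, <2 0 2 2>, <2 2 2 0>, <2 2 2 2>}
SC∖claimed = {<2 0 0 0>}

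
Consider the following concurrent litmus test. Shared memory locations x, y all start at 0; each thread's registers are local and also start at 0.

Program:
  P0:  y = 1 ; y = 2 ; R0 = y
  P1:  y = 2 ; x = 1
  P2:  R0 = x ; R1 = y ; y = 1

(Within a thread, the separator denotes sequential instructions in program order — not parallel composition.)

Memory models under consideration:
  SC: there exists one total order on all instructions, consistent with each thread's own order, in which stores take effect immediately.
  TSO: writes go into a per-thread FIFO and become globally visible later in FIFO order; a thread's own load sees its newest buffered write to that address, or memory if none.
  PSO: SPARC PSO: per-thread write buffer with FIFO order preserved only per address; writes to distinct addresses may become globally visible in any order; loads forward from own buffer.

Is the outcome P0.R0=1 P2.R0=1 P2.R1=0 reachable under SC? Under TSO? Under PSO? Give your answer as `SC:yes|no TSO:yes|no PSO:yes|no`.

SC:no TSO:no PSO:yes

outcome vector order: (P0.R0,P2.R0,P2.R1)
SC (10): <1 0 0> <1 0 1> <1 0 2> <1 1 1> <1 1 2> <2 0 0> <2 0 1> <2 0 2> <2 1 1> <2 1 2>
TSO (10): <1 0 0> <1 0 1> <1 0 2> <1 1 1> <1 1 2> <2 0 0> <2 0 1> <2 0 2> <2 1 1> <2 1 2>
PSO (12): <1 0 0> <1 0 1> <1 0 2> <1 1 0> <1 1 1> <1 1 2> <2 0 0> <2 0 1> <2 0 2> <2 1 0> <2 1 1> <2 1 2>
target <1 1 0> ∈ {PSO}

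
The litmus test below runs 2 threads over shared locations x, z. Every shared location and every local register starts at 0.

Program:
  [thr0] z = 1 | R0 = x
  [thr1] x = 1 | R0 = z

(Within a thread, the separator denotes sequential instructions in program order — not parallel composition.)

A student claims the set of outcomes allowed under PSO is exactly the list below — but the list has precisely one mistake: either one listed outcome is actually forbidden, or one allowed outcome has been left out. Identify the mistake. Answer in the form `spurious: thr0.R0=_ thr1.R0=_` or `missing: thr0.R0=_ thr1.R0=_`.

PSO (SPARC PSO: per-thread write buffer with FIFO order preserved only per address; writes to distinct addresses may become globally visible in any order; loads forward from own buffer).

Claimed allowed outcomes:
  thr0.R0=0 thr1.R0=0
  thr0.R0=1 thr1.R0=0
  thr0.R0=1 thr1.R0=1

outcome vector order: (thr0.R0,thr1.R0)
[PSO] allowed = {(0,0); (0,1); (1,0); (1,1)}
PSO∖claimed = {(0,1)}

missing: thr0.R0=0 thr1.R0=1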